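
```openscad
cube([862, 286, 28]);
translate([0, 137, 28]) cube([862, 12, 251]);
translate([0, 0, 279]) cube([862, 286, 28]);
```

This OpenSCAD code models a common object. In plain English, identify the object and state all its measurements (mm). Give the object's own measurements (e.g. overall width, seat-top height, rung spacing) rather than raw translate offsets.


An I-beam lying along x, 862 mm long. Overall section height 307 mm. Two flanges 286 mm wide (y) and 28 mm thick, one on the floor and one at the top; a web 12 mm thick runs between them, centred on the flange width.


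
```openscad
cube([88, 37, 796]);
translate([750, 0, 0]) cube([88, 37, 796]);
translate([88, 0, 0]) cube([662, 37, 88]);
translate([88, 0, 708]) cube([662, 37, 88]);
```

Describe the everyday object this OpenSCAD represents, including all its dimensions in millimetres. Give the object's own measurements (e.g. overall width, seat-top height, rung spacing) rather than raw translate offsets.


A rectangular picture frame lying in the x–z plane (depth along y). The opening is 662 mm wide (x) by 620 mm tall (z), surrounded by a border 88 mm wide on all four sides. The frame is 37 mm deep and is made of two full-height vertical stiles with two horizontal rails fitted between them.


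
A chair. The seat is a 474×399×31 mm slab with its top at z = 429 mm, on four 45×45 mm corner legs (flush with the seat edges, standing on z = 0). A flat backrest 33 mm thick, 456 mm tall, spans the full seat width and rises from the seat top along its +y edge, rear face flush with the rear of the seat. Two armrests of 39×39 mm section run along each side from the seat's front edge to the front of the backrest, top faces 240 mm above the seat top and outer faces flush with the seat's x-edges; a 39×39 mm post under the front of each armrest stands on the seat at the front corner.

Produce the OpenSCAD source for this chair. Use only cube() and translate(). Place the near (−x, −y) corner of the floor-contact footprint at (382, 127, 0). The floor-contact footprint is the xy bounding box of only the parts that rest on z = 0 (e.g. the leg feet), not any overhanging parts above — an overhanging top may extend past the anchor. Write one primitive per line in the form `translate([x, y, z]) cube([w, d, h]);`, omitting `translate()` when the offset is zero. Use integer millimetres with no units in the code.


translate([382, 127, 398]) cube([474, 399, 31]);
translate([382, 127, 0]) cube([45, 45, 398]);
translate([811, 127, 0]) cube([45, 45, 398]);
translate([382, 481, 0]) cube([45, 45, 398]);
translate([811, 481, 0]) cube([45, 45, 398]);
translate([382, 493, 429]) cube([474, 33, 456]);
translate([382, 127, 630]) cube([39, 366, 39]);
translate([817, 127, 630]) cube([39, 366, 39]);
translate([382, 127, 429]) cube([39, 39, 201]);
translate([817, 127, 429]) cube([39, 39, 201]);


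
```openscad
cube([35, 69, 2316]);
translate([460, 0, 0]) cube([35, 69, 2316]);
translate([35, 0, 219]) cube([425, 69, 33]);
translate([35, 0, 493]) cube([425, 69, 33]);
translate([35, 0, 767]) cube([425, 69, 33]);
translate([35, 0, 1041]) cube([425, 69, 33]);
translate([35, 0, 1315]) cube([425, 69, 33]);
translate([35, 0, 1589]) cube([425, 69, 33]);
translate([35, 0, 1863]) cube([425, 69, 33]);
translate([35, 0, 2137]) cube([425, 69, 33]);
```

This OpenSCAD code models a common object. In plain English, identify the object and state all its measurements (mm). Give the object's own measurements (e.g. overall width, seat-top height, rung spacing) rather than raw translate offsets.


A straight ladder. Two 35×69 mm vertical rails, 2316 mm tall, stand 495 mm apart (outside-to-outside) with their front faces coplanar on the −y side. 8 rungs, each 69 mm deep and 33 mm tall, span between the inner faces of the rails, front faces flush with the rails. The lowest rung's underside is at z = 219 mm and rungs are spaced 274 mm apart (underside to underside).


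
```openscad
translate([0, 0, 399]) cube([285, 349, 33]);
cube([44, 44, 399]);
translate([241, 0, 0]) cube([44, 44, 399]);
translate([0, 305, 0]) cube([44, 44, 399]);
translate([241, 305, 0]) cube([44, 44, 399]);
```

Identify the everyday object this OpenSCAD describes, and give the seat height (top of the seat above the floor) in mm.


A stool. The seat height is 432 mm.

A 285×349×33 slab at z = 399 on four corner posts — a stool. The seat top is 399 + 33 = 432 mm.


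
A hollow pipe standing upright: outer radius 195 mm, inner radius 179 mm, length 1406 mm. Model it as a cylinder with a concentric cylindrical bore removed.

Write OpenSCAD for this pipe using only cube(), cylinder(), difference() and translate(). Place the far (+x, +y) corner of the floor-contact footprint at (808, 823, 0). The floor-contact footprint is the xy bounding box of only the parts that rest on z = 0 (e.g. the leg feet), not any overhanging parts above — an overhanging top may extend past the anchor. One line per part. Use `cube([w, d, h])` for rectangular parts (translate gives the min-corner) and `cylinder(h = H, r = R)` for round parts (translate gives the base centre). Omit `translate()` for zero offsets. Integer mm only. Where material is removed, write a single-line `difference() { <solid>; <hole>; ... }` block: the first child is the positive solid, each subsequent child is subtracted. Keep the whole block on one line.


difference() { translate([613, 628, 0]) cylinder(h = 1406, r = 195); translate([613, 628, 0]) cylinder(h = 1406, r = 179); }


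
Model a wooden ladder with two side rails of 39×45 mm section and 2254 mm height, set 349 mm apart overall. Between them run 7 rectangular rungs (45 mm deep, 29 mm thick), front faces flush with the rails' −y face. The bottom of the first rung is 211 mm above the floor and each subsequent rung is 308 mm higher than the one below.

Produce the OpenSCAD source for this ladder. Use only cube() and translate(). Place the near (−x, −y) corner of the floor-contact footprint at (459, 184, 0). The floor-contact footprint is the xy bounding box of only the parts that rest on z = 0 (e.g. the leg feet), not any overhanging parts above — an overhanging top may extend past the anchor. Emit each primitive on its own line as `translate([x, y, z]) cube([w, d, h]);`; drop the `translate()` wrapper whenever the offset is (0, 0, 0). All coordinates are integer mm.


// rung span = 349 - 2*39 = 271
// rung[k] z = 211 + k*308
translate([459, 184, 0]) cube([39, 45, 2254]);
translate([769, 184, 0]) cube([39, 45, 2254]);
translate([498, 184, 211]) cube([271, 45, 29]);
translate([498, 184, 519]) cube([271, 45, 29]);
translate([498, 184, 827]) cube([271, 45, 29]);
translate([498, 184, 1135]) cube([271, 45, 29]);
translate([498, 184, 1443]) cube([271, 45, 29]);
translate([498, 184, 1751]) cube([271, 45, 29]);
translate([498, 184, 2059]) cube([271, 45, 29]);


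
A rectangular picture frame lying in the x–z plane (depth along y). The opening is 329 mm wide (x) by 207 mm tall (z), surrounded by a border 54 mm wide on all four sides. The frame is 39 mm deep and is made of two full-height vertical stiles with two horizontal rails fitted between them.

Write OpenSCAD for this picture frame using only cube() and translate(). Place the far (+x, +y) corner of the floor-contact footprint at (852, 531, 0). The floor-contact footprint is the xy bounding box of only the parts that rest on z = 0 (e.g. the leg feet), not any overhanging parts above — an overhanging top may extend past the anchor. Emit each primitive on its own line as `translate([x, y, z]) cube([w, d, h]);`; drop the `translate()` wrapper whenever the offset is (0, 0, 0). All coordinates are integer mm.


translate([415, 492, 0]) cube([54, 39, 315]);
translate([798, 492, 0]) cube([54, 39, 315]);
translate([469, 492, 0]) cube([329, 39, 54]);
translate([469, 492, 261]) cube([329, 39, 54]);


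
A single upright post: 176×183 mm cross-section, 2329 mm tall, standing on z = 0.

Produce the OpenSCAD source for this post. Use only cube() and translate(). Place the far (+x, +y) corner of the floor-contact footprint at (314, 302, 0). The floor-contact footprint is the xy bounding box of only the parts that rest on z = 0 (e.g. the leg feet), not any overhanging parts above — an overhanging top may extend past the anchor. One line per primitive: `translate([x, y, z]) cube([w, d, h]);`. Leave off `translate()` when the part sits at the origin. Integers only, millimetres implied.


translate([138, 119, 0]) cube([176, 183, 2329]);


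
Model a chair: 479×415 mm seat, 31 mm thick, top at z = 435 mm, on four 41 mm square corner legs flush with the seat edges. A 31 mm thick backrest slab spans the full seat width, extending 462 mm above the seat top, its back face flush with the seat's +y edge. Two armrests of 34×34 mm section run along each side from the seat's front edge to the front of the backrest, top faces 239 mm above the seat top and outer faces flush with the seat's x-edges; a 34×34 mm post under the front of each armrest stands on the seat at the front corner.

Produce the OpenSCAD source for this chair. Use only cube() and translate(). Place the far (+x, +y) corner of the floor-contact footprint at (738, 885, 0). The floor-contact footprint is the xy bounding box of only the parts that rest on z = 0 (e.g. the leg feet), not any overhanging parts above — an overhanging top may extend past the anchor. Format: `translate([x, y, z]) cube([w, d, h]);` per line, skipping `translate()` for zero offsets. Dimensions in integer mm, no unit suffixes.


// leg_h = 435 - 31 = 404
// arm post h = 239 - 34 = 205
translate([259, 470, 404]) cube([479, 415, 31]);
translate([259, 470, 0]) cube([41, 41, 404]);
translate([697, 470, 0]) cube([41, 41, 404]);
translate([259, 844, 0]) cube([41, 41, 404]);
translate([697, 844, 0]) cube([41, 41, 404]);
translate([259, 854, 435]) cube([479, 31, 462]);
translate([259, 470, 640]) cube([34, 384, 34]);
translate([704, 470, 640]) cube([34, 384, 34]);
translate([259, 470, 435]) cube([34, 34, 205]);
translate([704, 470, 435]) cube([34, 34, 205]);


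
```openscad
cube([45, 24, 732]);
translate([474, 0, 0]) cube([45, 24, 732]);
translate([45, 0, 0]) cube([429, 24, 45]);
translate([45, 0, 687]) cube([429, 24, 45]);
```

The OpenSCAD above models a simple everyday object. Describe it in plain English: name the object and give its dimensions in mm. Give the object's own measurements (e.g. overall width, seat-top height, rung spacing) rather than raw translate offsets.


A rectangular picture frame lying in the x–z plane (depth along y). The opening is 429 mm wide (x) by 642 mm tall (z), surrounded by a border 45 mm wide on all four sides. The frame is 24 mm deep and is made of two full-height vertical stiles with two horizontal rails fitted between them.


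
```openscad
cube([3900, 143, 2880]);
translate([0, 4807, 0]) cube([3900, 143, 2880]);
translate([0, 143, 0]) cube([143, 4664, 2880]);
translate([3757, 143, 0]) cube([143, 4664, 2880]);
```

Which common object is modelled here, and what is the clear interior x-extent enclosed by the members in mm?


A house (or room) frame. The interior width is 3614 mm.

Four 2880 mm walls enclosing a rectangle with no floor or roof — a room or house frame. Outside width is 3900 mm and wall thickness is 143 mm, so the interior width is 3900 − 2 × 143 = 3614 mm.


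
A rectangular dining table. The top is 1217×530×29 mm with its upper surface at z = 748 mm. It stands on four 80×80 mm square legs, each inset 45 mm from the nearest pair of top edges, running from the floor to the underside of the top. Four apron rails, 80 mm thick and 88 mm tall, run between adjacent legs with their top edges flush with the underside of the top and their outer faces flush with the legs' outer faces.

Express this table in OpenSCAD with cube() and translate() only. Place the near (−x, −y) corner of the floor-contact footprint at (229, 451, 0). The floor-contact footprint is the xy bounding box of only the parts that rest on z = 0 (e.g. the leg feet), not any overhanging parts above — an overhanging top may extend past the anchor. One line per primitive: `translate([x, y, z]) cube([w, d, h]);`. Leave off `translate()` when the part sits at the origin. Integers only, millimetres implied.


// leg_h = 748 - 29 = 719
// apron z = 719 - 88 = 631
translate([184, 406, 719]) cube([1217, 530, 29]);
translate([229, 451, 0]) cube([80, 80, 719]);
translate([1276, 451, 0]) cube([80, 80, 719]);
translate([229, 811, 0]) cube([80, 80, 719]);
translate([1276, 811, 0]) cube([80, 80, 719]);
translate([309, 451, 631]) cube([967, 80, 88]);
translate([309, 811, 631]) cube([967, 80, 88]);
translate([229, 531, 631]) cube([80, 280, 88]);
translate([1276, 531, 631]) cube([80, 280, 88]);


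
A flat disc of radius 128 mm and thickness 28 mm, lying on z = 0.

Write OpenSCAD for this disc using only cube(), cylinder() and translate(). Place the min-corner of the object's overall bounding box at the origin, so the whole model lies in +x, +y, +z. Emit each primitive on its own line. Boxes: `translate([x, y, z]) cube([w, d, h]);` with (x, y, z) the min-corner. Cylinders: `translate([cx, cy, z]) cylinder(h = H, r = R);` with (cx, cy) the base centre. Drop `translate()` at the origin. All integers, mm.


translate([128, 128, 0]) cylinder(h = 28, r = 128);


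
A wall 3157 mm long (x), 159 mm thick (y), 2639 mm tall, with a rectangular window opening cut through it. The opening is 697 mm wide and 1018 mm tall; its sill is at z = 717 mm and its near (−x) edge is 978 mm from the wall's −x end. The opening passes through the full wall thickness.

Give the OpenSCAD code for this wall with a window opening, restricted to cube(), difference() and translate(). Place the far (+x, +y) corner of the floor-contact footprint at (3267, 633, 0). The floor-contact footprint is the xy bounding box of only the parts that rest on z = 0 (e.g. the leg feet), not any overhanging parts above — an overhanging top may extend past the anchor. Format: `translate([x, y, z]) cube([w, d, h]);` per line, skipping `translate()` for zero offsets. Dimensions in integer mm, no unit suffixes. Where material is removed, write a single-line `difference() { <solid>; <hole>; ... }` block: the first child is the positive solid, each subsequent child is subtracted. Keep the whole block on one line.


difference() { translate([110, 474, 0]) cube([3157, 159, 2639]); translate([1088, 474, 717]) cube([697, 159, 1018]); }


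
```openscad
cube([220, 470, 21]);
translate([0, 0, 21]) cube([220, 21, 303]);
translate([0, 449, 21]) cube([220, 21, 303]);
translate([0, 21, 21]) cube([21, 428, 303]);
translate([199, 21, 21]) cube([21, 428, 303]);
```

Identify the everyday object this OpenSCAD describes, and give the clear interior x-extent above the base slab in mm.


An open box. The internal width is 178 mm.

A 220×470 base slab with four walls standing on it — an open box. The base is 220 mm wide and the walls are 21 mm thick, so the internal width is 220 − 2 × 21 = 178 mm.


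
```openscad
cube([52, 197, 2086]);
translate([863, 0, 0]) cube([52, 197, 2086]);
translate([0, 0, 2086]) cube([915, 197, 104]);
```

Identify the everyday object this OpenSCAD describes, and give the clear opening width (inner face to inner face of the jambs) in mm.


A door frame. The clear opening width is 811 mm.

Two 2086 mm tall posts with a header on top — a door frame. The left jamb is 52 mm wide at x = 0; the right jamb starts at x = 863. The clear opening is 863 − 52 = 811 mm.


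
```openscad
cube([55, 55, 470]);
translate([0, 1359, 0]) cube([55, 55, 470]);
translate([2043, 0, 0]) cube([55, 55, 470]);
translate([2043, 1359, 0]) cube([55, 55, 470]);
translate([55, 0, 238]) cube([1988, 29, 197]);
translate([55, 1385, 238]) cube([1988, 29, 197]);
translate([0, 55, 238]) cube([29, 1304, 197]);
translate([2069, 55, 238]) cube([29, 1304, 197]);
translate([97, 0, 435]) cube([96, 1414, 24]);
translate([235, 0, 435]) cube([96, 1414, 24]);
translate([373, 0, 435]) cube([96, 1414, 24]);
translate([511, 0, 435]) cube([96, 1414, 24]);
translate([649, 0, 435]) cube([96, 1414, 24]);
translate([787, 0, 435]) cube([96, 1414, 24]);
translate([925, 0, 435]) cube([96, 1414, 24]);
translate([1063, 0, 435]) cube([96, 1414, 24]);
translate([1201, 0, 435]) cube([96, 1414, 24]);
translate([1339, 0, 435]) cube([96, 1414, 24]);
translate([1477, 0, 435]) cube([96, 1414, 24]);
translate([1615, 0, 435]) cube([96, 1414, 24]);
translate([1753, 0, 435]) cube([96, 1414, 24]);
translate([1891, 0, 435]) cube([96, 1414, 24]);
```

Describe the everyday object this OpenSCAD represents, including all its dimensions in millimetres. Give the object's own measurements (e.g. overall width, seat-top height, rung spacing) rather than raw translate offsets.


A bed frame 2098 mm long (x) by 1414 mm wide (y). Four 55×55 mm corner posts, 470 mm tall, at the corners of the footprint. Four rails of 29 mm thickness and 197 mm height run between adjacent posts with their undersides at z = 238 mm, their outer faces flush with the outside of the frame (the two x-running rails run between the posts' inner faces; the two y-running rails run between the posts' inner faces). 14 slats, each 96 mm wide (x) and 24 mm thick, lie across the top of the two x-running rails, running the full 1414 mm width of the frame in y; along x they sit between the end posts with a 42 mm gap after the −x posts and between neighbouring slats, leaving 56 mm before the +x posts.


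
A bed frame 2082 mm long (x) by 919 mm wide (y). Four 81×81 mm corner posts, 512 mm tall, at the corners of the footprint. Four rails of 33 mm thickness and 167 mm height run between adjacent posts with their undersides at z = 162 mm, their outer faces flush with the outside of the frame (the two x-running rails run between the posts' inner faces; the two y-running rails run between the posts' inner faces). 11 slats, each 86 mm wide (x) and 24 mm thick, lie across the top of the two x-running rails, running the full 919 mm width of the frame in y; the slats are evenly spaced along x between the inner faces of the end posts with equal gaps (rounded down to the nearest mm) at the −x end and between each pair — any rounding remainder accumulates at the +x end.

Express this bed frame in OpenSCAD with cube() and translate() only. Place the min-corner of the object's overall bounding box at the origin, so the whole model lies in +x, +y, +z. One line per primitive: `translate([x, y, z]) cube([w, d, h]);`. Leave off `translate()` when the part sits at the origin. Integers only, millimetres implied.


cube([81, 81, 512]);
translate([0, 838, 0]) cube([81, 81, 512]);
translate([2001, 0, 0]) cube([81, 81, 512]);
translate([2001, 838, 0]) cube([81, 81, 512]);
translate([81, 0, 162]) cube([1920, 33, 167]);
translate([81, 886, 162]) cube([1920, 33, 167]);
translate([0, 81, 162]) cube([33, 757, 167]);
translate([2049, 81, 162]) cube([33, 757, 167]);
translate([162, 0, 329]) cube([86, 919, 24]);
translate([329, 0, 329]) cube([86, 919, 24]);
translate([496, 0, 329]) cube([86, 919, 24]);
translate([663, 0, 329]) cube([86, 919, 24]);
translate([830, 0, 329]) cube([86, 919, 24]);
translate([997, 0, 329]) cube([86, 919, 24]);
translate([1164, 0, 329]) cube([86, 919, 24]);
translate([1331, 0, 329]) cube([86, 919, 24]);
translate([1498, 0, 329]) cube([86, 919, 24]);
translate([1665, 0, 329]) cube([86, 919, 24]);
translate([1832, 0, 329]) cube([86, 919, 24]);


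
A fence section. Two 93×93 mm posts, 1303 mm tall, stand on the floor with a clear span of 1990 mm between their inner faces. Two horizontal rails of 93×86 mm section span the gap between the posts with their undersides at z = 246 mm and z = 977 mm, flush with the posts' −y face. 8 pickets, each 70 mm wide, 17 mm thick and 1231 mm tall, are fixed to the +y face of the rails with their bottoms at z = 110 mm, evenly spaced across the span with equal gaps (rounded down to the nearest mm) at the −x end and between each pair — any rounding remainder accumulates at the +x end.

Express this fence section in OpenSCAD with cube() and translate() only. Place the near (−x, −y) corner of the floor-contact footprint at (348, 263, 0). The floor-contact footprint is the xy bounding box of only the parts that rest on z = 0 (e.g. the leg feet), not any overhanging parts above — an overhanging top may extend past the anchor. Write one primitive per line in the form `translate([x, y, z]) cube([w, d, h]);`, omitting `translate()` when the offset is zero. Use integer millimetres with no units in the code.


translate([348, 263, 0]) cube([93, 93, 1303]);
translate([2431, 263, 0]) cube([93, 93, 1303]);
translate([441, 263, 246]) cube([1990, 93, 86]);
translate([441, 263, 977]) cube([1990, 93, 86]);
translate([599, 356, 110]) cube([70, 17, 1231]);
translate([827, 356, 110]) cube([70, 17, 1231]);
translate([1055, 356, 110]) cube([70, 17, 1231]);
translate([1283, 356, 110]) cube([70, 17, 1231]);
translate([1511, 356, 110]) cube([70, 17, 1231]);
translate([1739, 356, 110]) cube([70, 17, 1231]);
translate([1967, 356, 110]) cube([70, 17, 1231]);
translate([2195, 356, 110]) cube([70, 17, 1231]);


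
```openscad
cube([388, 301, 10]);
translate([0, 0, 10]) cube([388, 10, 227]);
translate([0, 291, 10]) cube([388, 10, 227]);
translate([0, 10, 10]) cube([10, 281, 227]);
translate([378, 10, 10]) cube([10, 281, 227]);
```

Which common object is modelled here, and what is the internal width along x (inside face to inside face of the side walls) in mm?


An open box. The internal width is 368 mm.

A 388×301 base slab with four walls standing on it — an open box. The base is 388 mm wide and the walls are 10 mm thick, so the internal width is 388 − 2 × 10 = 368 mm.


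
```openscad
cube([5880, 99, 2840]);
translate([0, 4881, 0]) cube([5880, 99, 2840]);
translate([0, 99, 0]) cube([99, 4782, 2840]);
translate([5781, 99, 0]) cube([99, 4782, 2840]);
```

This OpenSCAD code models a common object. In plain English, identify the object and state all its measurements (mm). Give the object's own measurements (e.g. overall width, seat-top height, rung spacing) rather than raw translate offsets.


The wall frame of a small rectangular building: four walls, each 2840 mm tall and 99 mm thick, enclosing a footprint 5880 mm (x) by 4980 mm (y) outside-to-outside, with no floor or roof. The front and back walls (the −y and +y sides) span the full width; the two side walls fit between them.


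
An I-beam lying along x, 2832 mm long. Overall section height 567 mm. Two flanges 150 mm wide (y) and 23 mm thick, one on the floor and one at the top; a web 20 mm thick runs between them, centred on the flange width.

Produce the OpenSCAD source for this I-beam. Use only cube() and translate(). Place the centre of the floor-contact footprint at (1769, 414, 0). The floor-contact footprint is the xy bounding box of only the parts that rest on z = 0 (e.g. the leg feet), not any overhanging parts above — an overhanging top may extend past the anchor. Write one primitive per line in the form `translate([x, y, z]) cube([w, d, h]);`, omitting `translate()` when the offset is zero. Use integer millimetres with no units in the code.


translate([353, 339, 0]) cube([2832, 150, 23]);
translate([353, 404, 23]) cube([2832, 20, 521]);
translate([353, 339, 544]) cube([2832, 150, 23]);


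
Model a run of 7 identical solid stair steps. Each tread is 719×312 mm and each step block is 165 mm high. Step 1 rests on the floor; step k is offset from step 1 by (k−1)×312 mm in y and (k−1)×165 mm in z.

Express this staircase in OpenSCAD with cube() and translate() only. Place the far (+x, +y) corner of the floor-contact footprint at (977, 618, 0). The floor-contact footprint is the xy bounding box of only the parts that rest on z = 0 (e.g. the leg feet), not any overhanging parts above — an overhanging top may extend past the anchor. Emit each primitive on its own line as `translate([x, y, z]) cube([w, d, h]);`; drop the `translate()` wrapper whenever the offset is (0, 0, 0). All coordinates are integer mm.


translate([258, 306, 0]) cube([719, 312, 165]);
translate([258, 618, 165]) cube([719, 312, 165]);
translate([258, 930, 330]) cube([719, 312, 165]);
translate([258, 1242, 495]) cube([719, 312, 165]);
translate([258, 1554, 660]) cube([719, 312, 165]);
translate([258, 1866, 825]) cube([719, 312, 165]);
translate([258, 2178, 990]) cube([719, 312, 165]);


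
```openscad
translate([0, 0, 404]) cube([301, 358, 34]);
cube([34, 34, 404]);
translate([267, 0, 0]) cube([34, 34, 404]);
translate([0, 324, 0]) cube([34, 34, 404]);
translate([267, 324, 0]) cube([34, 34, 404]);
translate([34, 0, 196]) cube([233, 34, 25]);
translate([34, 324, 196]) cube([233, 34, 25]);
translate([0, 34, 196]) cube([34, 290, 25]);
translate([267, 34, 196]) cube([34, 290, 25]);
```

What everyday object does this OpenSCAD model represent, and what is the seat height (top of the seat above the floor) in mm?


A stool. The seat height is 438 mm.

A 301×358×34 slab at z = 404 on four corner posts — a stool. The seat top is 404 + 34 = 438 mm.


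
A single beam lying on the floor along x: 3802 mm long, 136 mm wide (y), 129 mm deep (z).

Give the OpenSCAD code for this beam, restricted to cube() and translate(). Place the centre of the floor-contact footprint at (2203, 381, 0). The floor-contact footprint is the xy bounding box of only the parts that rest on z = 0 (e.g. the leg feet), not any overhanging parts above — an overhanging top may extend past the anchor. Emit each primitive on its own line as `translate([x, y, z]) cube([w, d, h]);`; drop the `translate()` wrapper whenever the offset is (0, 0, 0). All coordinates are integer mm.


translate([302, 313, 0]) cube([3802, 136, 129]);


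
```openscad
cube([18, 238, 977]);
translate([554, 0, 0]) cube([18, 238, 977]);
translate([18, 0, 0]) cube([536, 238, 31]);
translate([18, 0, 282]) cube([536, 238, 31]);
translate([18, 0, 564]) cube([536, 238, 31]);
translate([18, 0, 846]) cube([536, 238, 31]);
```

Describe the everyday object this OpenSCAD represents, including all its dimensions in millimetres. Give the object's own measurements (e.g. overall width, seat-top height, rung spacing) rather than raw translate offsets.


An open bookshelf. Two side panels, each 18 mm thick, 238 mm deep and 977 mm tall, stand 572 mm apart (outside-to-outside). Between them sit 4 shelves, each 31 mm thick and 238 mm deep, spanning the full gap between the sides. The bottom shelf rests on the floor (its underside at z = 0) and the clear gap between one shelf's top and the next shelf's underside is 251 mm.


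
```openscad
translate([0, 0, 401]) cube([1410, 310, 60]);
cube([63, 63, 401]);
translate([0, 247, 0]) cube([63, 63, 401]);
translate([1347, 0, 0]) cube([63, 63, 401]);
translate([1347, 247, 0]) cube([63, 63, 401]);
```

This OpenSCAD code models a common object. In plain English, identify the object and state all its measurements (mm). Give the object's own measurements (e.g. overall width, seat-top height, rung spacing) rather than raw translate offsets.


A bench: a 1410×310 mm seat slab, 60 mm thick, top at z = 461 mm, on four 63×63 mm square legs flush with the seat corners and standing on z = 0.


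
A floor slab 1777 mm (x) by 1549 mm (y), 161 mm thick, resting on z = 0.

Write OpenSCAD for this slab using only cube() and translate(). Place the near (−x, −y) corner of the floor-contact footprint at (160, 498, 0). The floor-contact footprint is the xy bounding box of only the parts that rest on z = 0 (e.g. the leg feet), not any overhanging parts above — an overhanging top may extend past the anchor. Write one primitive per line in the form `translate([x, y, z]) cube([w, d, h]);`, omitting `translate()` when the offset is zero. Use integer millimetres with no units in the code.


translate([160, 498, 0]) cube([1777, 1549, 161]);


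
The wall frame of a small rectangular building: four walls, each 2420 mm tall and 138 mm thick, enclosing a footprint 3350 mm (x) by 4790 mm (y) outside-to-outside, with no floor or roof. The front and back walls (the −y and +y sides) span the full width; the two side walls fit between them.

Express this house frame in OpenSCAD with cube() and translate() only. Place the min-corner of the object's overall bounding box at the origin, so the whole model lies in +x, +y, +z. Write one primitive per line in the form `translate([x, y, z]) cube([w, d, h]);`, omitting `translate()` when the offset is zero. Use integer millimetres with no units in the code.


cube([3350, 138, 2420]);
translate([0, 4652, 0]) cube([3350, 138, 2420]);
translate([0, 138, 0]) cube([138, 4514, 2420]);
translate([3212, 138, 0]) cube([138, 4514, 2420]);


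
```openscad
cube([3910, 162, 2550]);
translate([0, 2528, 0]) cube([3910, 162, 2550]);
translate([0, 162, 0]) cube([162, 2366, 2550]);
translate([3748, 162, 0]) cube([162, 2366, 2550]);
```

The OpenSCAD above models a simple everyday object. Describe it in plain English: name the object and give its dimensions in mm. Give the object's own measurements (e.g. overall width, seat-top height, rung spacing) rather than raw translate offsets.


The wall frame of a small rectangular building: four walls, each 2550 mm tall and 162 mm thick, enclosing a footprint 3910 mm (x) by 2690 mm (y) outside-to-outside, with no floor or roof. The front and back walls (the −y and +y sides) span the full width; the two side walls fit between them.


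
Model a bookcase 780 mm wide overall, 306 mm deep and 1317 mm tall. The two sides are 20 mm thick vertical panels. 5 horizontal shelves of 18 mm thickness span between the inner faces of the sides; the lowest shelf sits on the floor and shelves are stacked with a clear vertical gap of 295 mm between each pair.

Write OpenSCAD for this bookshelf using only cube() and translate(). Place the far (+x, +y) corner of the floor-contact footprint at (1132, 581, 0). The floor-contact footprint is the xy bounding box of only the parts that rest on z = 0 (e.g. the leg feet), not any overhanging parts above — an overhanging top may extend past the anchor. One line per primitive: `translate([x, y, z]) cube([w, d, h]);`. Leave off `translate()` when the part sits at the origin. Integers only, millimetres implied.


translate([352, 275, 0]) cube([20, 306, 1317]);
translate([1112, 275, 0]) cube([20, 306, 1317]);
translate([372, 275, 0]) cube([740, 306, 18]);
translate([372, 275, 313]) cube([740, 306, 18]);
translate([372, 275, 626]) cube([740, 306, 18]);
translate([372, 275, 939]) cube([740, 306, 18]);
translate([372, 275, 1252]) cube([740, 306, 18]);


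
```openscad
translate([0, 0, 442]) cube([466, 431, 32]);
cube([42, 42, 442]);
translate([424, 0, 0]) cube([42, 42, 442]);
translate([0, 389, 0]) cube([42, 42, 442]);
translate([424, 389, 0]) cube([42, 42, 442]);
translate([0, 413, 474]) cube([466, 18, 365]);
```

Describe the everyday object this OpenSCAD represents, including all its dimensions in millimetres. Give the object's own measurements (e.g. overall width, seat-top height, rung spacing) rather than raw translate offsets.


A chair. The seat is a 466×431×32 mm slab with its top at z = 474 mm, on four 42×42 mm corner legs (flush with the seat edges, standing on z = 0). A flat backrest 18 mm thick, 365 mm tall, spans the full seat width and rises from the seat top along its +y edge, rear face flush with the rear of the seat.


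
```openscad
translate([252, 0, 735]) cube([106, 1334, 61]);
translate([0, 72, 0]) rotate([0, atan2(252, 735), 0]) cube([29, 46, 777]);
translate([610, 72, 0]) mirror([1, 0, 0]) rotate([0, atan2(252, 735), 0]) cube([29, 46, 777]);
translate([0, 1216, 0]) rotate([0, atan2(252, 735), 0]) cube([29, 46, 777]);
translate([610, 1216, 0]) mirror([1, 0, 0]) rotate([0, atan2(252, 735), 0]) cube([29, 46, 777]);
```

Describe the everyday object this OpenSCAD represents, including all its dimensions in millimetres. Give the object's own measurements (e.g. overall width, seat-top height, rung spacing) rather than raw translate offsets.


A sawhorse. A 106×1334×61 mm beam (x, y, z) sits on two A-frame leg pairs. Each pair is two raked legs of 29×46 mm section (46 mm along y) splaying symmetrically in x. Each leg rises 735 mm vertically over 252 mm of horizontal reach and is 777 mm long along its own axis. Every leg's outer bottom edge rests on the floor and its outer top edge meets a bottom edge of the beam — the left legs (tilting toward +x) meet the beam's −x bottom edge, the right legs (their mirror images, tilting toward −x) meet its +x bottom edge — so the leg tops tuck under the beam, the beam's underside is 735 mm above the floor, and the feet are 610 mm apart outside-to-outside with the beam centred between them. The two leg pairs are set in 72 mm from either end of the beam.


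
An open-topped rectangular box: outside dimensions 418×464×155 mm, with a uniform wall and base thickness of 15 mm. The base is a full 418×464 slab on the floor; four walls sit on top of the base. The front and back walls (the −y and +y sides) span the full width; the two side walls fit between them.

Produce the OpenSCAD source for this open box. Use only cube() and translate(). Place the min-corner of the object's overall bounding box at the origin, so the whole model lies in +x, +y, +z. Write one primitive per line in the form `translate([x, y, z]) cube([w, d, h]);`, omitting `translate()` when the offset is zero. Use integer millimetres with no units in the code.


cube([418, 464, 15]);
translate([0, 0, 15]) cube([418, 15, 140]);
translate([0, 449, 15]) cube([418, 15, 140]);
translate([0, 15, 15]) cube([15, 434, 140]);
translate([403, 15, 15]) cube([15, 434, 140]);


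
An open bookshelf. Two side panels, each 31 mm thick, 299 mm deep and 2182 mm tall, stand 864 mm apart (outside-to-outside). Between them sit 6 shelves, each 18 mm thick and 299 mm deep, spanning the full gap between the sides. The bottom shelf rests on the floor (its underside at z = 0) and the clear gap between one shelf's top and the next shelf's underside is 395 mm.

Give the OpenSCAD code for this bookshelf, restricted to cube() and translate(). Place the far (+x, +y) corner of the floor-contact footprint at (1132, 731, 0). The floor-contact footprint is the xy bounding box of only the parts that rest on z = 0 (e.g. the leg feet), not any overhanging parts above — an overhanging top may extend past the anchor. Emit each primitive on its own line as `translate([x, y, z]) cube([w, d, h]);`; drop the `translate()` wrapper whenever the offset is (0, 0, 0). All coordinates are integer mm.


translate([268, 432, 0]) cube([31, 299, 2182]);
translate([1101, 432, 0]) cube([31, 299, 2182]);
translate([299, 432, 0]) cube([802, 299, 18]);
translate([299, 432, 413]) cube([802, 299, 18]);
translate([299, 432, 826]) cube([802, 299, 18]);
translate([299, 432, 1239]) cube([802, 299, 18]);
translate([299, 432, 1652]) cube([802, 299, 18]);
translate([299, 432, 2065]) cube([802, 299, 18]);


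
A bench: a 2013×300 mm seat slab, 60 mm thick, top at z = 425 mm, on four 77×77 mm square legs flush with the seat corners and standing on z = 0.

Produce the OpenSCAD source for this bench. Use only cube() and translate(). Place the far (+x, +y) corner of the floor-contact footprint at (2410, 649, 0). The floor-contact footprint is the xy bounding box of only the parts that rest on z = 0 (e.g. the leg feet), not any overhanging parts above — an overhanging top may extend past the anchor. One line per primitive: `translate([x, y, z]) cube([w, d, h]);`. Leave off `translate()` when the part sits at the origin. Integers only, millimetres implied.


translate([397, 349, 365]) cube([2013, 300, 60]);
translate([397, 349, 0]) cube([77, 77, 365]);
translate([397, 572, 0]) cube([77, 77, 365]);
translate([2333, 349, 0]) cube([77, 77, 365]);
translate([2333, 572, 0]) cube([77, 77, 365]);


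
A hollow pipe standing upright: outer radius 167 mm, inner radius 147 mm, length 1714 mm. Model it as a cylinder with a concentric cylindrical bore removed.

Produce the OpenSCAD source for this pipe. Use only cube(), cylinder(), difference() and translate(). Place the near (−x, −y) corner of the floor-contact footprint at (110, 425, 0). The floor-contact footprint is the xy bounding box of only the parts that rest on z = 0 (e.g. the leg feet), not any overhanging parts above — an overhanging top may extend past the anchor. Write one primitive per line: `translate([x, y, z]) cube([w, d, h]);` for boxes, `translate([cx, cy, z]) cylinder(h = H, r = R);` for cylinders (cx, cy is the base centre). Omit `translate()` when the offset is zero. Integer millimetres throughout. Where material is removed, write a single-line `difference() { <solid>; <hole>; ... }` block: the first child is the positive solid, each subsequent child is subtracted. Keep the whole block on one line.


difference() { translate([277, 592, 0]) cylinder(h = 1714, r = 167); translate([277, 592, 0]) cylinder(h = 1714, r = 147); }


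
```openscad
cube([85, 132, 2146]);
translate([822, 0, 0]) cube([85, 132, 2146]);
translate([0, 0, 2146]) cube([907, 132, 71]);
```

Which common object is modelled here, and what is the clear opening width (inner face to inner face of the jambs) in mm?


A door frame. The clear opening width is 737 mm.

Two 2146 mm tall posts with a header on top — a door frame. The left jamb is 85 mm wide at x = 0; the right jamb starts at x = 822. The clear opening is 822 − 85 = 737 mm.


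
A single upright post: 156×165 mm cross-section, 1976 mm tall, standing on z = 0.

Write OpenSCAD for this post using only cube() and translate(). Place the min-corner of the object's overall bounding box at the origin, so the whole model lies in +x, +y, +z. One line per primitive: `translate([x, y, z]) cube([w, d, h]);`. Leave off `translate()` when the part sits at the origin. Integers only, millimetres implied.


cube([156, 165, 1976]);


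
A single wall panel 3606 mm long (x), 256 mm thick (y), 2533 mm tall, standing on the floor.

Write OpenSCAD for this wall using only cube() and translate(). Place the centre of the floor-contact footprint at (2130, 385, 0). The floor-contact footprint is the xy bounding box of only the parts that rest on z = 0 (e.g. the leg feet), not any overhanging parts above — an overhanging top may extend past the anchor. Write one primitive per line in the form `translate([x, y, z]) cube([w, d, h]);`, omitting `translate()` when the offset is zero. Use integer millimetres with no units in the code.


translate([327, 257, 0]) cube([3606, 256, 2533]);


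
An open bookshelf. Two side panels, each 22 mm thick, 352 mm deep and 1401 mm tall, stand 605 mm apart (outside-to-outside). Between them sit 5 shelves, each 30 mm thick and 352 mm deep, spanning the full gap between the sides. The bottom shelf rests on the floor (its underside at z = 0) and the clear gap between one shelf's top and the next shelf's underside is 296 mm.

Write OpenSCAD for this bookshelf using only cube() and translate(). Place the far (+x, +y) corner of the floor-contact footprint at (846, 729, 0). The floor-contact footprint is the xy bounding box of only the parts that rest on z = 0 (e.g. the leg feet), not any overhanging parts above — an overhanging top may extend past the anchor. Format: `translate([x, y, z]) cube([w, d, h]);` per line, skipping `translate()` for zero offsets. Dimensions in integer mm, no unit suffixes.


translate([241, 377, 0]) cube([22, 352, 1401]);
translate([824, 377, 0]) cube([22, 352, 1401]);
translate([263, 377, 0]) cube([561, 352, 30]);
translate([263, 377, 326]) cube([561, 352, 30]);
translate([263, 377, 652]) cube([561, 352, 30]);
translate([263, 377, 978]) cube([561, 352, 30]);
translate([263, 377, 1304]) cube([561, 352, 30]);


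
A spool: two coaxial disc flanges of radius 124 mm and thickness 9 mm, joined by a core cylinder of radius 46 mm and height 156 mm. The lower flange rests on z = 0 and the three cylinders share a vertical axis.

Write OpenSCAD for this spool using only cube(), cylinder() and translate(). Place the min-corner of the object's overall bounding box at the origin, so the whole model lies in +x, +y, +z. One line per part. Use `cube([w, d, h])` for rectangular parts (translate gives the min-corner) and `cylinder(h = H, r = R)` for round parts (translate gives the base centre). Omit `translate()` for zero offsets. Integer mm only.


translate([124, 124, 0]) cylinder(h = 9, r = 124);
translate([124, 124, 9]) cylinder(h = 156, r = 46);
translate([124, 124, 165]) cylinder(h = 9, r = 124);
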